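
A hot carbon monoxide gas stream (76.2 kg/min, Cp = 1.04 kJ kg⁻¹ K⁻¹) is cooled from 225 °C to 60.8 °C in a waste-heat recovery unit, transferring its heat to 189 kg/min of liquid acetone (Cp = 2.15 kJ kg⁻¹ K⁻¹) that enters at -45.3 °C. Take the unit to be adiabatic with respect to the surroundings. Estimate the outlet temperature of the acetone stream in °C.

Heat released by hot stream: Q = 76.2 × 1.04 × (225 − 60.8) = 13013 kJ/min
Energy balance on cold side (adiabatic exchanger): Q = ṁ_c·Cp_c·(T_c,out − T_c,in)
T_c,out = -45.3 + 13013/(189 × 2.15) = -13.277 °C

T_c,out = -13.3 °C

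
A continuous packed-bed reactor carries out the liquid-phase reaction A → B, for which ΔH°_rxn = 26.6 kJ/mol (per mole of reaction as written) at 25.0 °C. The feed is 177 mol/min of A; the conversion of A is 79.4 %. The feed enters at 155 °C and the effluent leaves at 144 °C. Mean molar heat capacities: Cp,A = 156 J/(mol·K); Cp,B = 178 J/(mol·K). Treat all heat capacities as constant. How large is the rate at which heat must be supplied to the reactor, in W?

Extent of reaction ξ = 0.794 × 177 = 140.54 mol/min
Reaction term: ξ·ΔH°_rxn = 140.54 × 26.6 = 3738.3 kJ/min
Sensible, feed 155→25 °C: -3589.6 kJ/min
Outlet flows (mol/min): A 36.462, B 140.54
Sensible, products 25→144 °C: 3653.8 kJ/min
Q = ΔH = 3802.5 kJ/min = 63.375 kW
Heat supplied = 63375 W

Q_in = 63400 W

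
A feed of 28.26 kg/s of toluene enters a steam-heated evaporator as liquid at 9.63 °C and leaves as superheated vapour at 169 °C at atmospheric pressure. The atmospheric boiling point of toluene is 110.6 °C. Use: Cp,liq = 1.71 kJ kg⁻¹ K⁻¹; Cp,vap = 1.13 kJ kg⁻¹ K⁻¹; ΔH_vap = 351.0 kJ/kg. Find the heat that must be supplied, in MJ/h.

liquid 9.63→110.6 °C: 172.66 kJ/kg
vaporisation at 110.6 °C: 351 kJ/kg
vapour 110.6→169 °C: 65.992 kJ/kg
Δh = 172.66 + 351 + 65.992 = 589.65 kJ/kg
Q = ṁ·Δh = 28.26 kg/s × 589.65 kJ/kg = 16664 kJ/s
|Q| = 16664 kW = 59989 MJ/h

Q = 60000 MJ/h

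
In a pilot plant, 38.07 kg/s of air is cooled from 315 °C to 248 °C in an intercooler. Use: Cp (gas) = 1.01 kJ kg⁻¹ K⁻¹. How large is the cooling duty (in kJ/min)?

Q_c = 155000 kJ/min

Q = ṁ·Cp·ΔT = 38.07 × 1.01 × (248 − 315) = -2576.2 kJ/s
Cooling duty = 154570 kJ/min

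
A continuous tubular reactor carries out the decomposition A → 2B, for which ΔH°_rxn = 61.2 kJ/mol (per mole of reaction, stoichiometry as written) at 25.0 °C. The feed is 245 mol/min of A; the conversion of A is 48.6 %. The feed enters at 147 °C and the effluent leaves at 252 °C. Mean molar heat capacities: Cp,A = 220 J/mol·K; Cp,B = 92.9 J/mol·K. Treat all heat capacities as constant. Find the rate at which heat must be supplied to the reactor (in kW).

Q_in = 200 kW

Extent of reaction ξ = 0.486 × 245 = 119.07 mol/min
Reaction term: ξ·ΔH°_rxn = 119.07 × 61.2 = 7287.1 kJ/min
Sensible, feed 147→25 °C: -6575.8 kJ/min
Outlet flows (mol/min): A 125.93, B 238.14
Sensible, products 25→252 °C: 11311 kJ/min
Q = ΔH = 12022 kJ/min = 200.37 kW
Heat supplied = 200.37 kW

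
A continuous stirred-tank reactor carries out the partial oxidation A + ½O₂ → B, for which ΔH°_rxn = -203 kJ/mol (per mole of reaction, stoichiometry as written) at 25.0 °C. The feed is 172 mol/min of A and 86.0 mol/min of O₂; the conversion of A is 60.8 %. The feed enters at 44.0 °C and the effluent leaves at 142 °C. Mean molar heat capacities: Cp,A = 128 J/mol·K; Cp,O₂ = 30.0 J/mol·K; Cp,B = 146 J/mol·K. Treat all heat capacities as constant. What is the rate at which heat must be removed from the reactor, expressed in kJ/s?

Q_out = 313 kJ/s

Extent of reaction ξ = 0.608 × 172 = 104.58 mol/min
Reaction term: ξ·ΔH°_rxn = 104.58 × -203 = -21229 kJ/min
Sensible, feed 44.0→25 °C: -467.32 kJ/min
Outlet flows (mol/min): A 67.424, O₂ 33.712, B 104.58
Sensible, products 25→142 °C: 2914.4 kJ/min
Q = ΔH = -18782 kJ/min = -313.03 kW
Heat removed = 313.03 kJ/s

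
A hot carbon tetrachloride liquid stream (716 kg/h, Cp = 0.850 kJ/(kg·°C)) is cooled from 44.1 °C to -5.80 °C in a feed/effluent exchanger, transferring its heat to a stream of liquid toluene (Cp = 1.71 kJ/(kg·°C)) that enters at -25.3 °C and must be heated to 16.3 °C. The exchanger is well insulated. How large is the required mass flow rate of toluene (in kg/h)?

Heat released by hot stream: Q = 716 × 0.850 × (44.1 − -5.80) = 30369 kJ/h
Energy balance on cold side (adiabatic exchanger): Q = ṁ_c·Cp_c·(T_c,out − T_c,in)
ṁ_c = 30369 / [1.71 × (16.3 − -25.3)] = 426.92 kg/h

ṁ_c = 427 kg/h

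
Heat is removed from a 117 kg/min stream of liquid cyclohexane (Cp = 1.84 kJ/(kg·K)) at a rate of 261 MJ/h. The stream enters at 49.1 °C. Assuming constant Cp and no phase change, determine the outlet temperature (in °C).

T_out = 28.9 °C

Q = 261 MJ/h = 4350 kJ/min
ΔT = Q/(ṁ·Cp) = 4350/(117×1.84) = 20.206 K
T_out = 49.1 − 20.206 = 28.894 °C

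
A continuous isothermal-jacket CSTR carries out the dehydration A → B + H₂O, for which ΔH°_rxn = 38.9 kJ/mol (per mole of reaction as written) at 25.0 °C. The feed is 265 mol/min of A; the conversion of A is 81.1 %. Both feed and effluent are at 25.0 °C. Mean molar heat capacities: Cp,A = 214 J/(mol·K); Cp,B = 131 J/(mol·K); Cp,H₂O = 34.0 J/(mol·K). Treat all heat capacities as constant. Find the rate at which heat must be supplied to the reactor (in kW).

Q_in = 139 kW

Extent of reaction ξ = 0.811 × 265 = 214.92 mol/min
Reaction term: ξ·ΔH°_rxn = 214.92 × 38.9 = 8360.2 kJ/min
Q = ΔH = 8360.2 kJ/min = 139.34 kW
Heat supplied = 139.34 kW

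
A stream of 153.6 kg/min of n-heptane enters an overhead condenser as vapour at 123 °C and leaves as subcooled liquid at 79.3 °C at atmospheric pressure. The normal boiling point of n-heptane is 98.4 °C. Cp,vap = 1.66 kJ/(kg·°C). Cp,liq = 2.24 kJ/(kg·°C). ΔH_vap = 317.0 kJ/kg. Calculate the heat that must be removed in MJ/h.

Q_c = 3690 MJ/h

vapour 123→98.4 °C: -40.836 kJ/kg
condensation at 98.4 °C: -317 kJ/kg
liquid 98.4→79.3 °C: -42.784 kJ/kg
Δh = -40.836 + -317 + -42.784 = -400.62 kJ/kg
Q = ṁ·Δh = 153.6 kg/min × -400.62 kJ/kg = -61535 kJ/min
|Q| = 1025.6 kW = 3692.1 MJ/h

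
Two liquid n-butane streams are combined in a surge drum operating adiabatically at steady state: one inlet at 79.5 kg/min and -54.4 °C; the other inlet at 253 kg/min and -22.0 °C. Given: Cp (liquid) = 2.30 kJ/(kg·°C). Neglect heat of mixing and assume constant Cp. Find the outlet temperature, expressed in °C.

Energy balance with Q = 0: Σ ṁᵢCp,ᵢ(T_out − Tᵢ) = 0
Σ ṁᵢCp,ᵢTᵢ = 79.5×2.30×-54.4 + 253×2.30×-22.0 = -22749
Σ ṁᵢCp,ᵢ = 79.5×2.30 + 253×2.30 = 764.75
T_out = -22749 / 764.75 = -29.747 °C

T_out = -29.7 °C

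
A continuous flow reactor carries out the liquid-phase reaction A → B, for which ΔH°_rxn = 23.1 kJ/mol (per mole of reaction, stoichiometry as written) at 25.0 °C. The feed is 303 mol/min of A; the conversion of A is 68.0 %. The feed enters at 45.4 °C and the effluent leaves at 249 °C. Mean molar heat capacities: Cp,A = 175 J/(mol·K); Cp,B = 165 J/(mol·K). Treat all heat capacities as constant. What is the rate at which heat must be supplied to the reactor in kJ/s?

Extent of reaction ξ = 0.680 × 303 = 206.04 mol/min
Reaction term: ξ·ΔH°_rxn = 206.04 × 23.1 = 4759.5 kJ/min
Sensible, feed 45.4→25 °C: -1081.7 kJ/min
Outlet flows (mol/min): A 96.96, B 206.04
Sensible, products 25→249 °C: 11416 kJ/min
Q = ΔH = 15094 kJ/min = 251.56 kW
Heat supplied = 251.56 kJ/s

Q_in = 252 kJ/s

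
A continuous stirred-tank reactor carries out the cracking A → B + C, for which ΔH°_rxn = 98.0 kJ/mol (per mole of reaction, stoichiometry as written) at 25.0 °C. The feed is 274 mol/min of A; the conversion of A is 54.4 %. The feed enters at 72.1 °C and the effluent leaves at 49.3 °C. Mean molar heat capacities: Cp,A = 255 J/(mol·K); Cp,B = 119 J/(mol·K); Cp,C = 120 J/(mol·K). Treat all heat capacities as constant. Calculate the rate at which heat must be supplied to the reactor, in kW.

Extent of reaction ξ = 0.544 × 274 = 149.06 mol/min
Reaction term: ξ·ΔH°_rxn = 149.06 × 98.0 = 14607 kJ/min
Sensible, feed 72.1→25 °C: -3290.9 kJ/min
Outlet flows (mol/min): A 124.94, B 149.06, C 149.06
Sensible, products 25→49.3 °C: 1639.9 kJ/min
Q = ΔH = 12956 kJ/min = 215.94 kW
Heat supplied = 215.94 kW

Q_in = 216 kW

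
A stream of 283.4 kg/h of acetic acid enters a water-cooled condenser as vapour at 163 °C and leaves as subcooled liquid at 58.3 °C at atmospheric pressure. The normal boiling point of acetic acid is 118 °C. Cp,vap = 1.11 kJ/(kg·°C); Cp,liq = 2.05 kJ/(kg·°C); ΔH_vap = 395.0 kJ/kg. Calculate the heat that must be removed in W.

vapour 163→118 °C: -49.95 kJ/kg
condensation at 118 °C: -395 kJ/kg
liquid 118→58.3 °C: -122.38 kJ/kg
Δh = -49.95 + -395 + -122.38 = -567.34 kJ/kg
Q = ṁ·Δh = 283.4 kg/h × -567.34 kJ/kg = -160780 kJ/h
|Q| = 44.662 kW = 44662 W

Q_c = 44700 W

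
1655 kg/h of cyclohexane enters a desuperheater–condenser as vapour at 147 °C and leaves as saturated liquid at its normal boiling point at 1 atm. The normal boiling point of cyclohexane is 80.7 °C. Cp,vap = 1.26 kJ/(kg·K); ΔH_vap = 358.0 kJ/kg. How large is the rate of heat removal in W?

vapour 147→80.7 °C: -83.538 kJ/kg
condensation at 80.7 °C: -358 kJ/kg
Δh = -83.538 + -358 = -441.54 kJ/kg
Q = ṁ·Δh = 1655 kg/h × -441.54 kJ/kg = -730750 kJ/h
|Q| = 202.98 kW = 202980 W

Q_c = 203000 W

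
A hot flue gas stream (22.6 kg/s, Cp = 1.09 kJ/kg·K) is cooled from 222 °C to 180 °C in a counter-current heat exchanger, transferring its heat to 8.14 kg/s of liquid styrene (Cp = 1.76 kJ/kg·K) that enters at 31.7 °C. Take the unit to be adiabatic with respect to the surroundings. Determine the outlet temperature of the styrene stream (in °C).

Heat released by hot stream: Q = 22.6 × 1.09 × (222 − 180) = 1034.6 kJ/s
Energy balance on cold side (adiabatic exchanger): Q = ṁ_c·Cp_c·(T_c,out − T_c,in)
T_c,out = 31.7 + 1034.6/(8.14 × 1.76) = 103.92 °C

T_c,out = 104 °C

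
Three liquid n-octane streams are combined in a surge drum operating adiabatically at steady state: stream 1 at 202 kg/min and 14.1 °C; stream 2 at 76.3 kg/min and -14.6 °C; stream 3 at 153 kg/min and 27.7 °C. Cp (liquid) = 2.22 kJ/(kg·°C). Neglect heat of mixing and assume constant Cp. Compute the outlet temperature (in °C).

Adiabatic, steady state ⇒ Σ ṁᵢCp,ᵢ(T_out − Tᵢ) = 0
T_out = Σ ṁᵢCp,ᵢTᵢ / Σ ṁᵢCp,ᵢ
      = 13259 / 957.49 = 13.847 °C

T_out = 13.8 °C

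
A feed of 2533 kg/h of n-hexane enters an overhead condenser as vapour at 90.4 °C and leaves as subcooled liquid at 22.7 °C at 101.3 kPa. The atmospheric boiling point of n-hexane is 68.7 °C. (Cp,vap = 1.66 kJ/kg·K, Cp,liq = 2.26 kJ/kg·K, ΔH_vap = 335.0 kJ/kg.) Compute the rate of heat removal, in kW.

vapour 90.4→68.7 °C: -36.022 kJ/kg
condensation at 68.7 °C: -335 kJ/kg
liquid 68.7→22.7 °C: -103.96 kJ/kg
Δh = -36.022 + -335 + -103.96 = -474.98 kJ/kg
Q = ṁ·Δh = 2533 kg/h × -474.98 kJ/kg = -1.2031e+06 kJ/h
|Q| = 334.2 kW

Q_c = 334 kW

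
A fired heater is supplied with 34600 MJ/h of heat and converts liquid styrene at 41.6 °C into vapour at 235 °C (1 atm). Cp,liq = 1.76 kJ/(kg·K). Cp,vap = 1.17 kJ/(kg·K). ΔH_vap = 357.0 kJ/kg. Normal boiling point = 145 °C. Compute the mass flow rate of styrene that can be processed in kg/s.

ṁ = 14.9 kg/s

Δh = 1.76×(145−41.6) + 357.0 + 1.17×(235−145) = 644.28 kJ/kg
Q = 34600 MJ/h = 9611.1 kJ/s = 9611.1 kJ/s
ṁ = Q/Δh = 9611.1 / 644.28 = 14.918 kg/s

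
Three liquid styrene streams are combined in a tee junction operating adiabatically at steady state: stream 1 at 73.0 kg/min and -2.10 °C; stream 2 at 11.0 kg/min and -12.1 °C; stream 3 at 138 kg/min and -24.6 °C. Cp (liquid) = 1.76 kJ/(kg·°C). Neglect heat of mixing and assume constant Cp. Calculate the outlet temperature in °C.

T_out = -16.6 °C

Energy balance with Q = 0: Σ ṁᵢCp,ᵢ(T_out − Tᵢ) = 0
Σ ṁᵢCp,ᵢTᵢ = 73.0×1.76×-2.10 + 11.0×1.76×-12.1 + 138×1.76×-24.6 = -6478.9
Σ ṁᵢCp,ᵢ = 73.0×1.76 + 11.0×1.76 + 138×1.76 = 390.72
T_out = -6478.9 / 390.72 = -16.582 °C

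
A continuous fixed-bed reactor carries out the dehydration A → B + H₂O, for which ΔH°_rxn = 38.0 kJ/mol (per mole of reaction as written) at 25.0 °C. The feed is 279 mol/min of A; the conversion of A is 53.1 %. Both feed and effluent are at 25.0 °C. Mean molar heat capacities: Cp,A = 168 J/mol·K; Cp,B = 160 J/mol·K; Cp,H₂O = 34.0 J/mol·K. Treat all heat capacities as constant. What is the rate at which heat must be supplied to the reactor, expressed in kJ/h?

Extent of reaction ξ = 0.531 × 279 = 148.15 mol/min
Reaction term: ξ·ΔH°_rxn = 148.15 × 38.0 = 5629.7 kJ/min
Q = ΔH = 5629.7 kJ/min = 93.828 kW
Heat supplied = 337780 kJ/h

Q_in = 338000 kJ/h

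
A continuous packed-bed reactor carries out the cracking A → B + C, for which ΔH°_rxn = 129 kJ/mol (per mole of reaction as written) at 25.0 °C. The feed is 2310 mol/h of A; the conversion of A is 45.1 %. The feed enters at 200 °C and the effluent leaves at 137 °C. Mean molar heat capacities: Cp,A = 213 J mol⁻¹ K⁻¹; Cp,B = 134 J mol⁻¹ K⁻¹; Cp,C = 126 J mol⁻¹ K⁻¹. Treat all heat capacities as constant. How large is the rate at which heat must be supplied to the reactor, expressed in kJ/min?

Extent of reaction ξ = 0.451 × 2310 = 1041.8 mol/h
Reaction term: ξ·ΔH°_rxn = 1041.8 × 129 = 134390 kJ/h
Sensible, feed 200→25 °C: -86105 kJ/h
Outlet flows (mol/h): A 1268.2, B 1041.8, C 1041.8
Sensible, products 25→137 °C: 60591 kJ/h
Q = ΔH = 108880 kJ/h = 30.244 kW
Heat supplied = 1814.7 kJ/min

Q_in = 1810 kJ/min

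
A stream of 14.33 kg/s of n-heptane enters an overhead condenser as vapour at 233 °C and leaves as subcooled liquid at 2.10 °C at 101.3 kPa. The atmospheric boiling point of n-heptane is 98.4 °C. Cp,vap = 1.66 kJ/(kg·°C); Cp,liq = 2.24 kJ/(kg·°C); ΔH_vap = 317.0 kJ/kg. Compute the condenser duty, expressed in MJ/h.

vapour 233→98.4 °C: -223.44 kJ/kg
condensation at 98.4 °C: -317 kJ/kg
liquid 98.4→2.10 °C: -215.71 kJ/kg
Δh = -223.44 + -317 + -215.71 = -756.15 kJ/kg
Q = ṁ·Δh = 14.33 kg/s × -756.15 kJ/kg = -10836 kJ/s
|Q| = 10836 kW = 39008 MJ/h

Q_c = 39000 MJ/h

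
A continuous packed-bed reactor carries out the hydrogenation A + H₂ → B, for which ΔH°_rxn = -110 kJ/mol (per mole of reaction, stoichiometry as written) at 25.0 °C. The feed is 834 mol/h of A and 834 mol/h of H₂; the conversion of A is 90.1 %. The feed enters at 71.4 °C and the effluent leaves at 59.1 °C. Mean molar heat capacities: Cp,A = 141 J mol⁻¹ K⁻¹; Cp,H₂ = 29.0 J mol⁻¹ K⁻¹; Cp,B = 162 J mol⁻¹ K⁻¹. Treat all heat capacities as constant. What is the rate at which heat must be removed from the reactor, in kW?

Extent of reaction ξ = 0.901 × 834 = 751.43 mol/h
Reaction term: ξ·ΔH°_rxn = 751.43 × -110 = -82658 kJ/h
Sensible, feed 71.4→25 °C: -6578.6 kJ/h
Outlet flows (mol/h): A 82.566, H₂ 82.566, B 751.43
Sensible, products 25→59.1 °C: 4629.7 kJ/h
Q = ΔH = -84607 kJ/h = -23.502 kW
Heat removed = 23.502 kW

Q_out = 23.5 kW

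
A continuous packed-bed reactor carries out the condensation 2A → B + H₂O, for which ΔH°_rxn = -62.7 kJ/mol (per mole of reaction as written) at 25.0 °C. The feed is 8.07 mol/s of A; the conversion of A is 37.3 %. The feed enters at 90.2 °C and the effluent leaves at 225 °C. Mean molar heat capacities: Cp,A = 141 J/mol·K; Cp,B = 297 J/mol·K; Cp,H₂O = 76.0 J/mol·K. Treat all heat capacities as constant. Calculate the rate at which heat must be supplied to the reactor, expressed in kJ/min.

Extent of reaction ξ = 0.373 × 8.07 / 2 = 1.5051 mol/s
Reaction term: ξ·ΔH°_rxn = 1.5051 × -62.7 = -94.367 kJ/s
Sensible, feed 90.2→25 °C: -74.189 kJ/s
Outlet flows (mol/s): A 5.0599, B 1.5051, H₂O 1.5051
Sensible, products 25→225 °C: 254.97 kJ/s
Q = ΔH = 86.41 kJ/s = 86.41 kW
Heat supplied = 5184.6 kJ/min

Q_in = 5180 kJ/min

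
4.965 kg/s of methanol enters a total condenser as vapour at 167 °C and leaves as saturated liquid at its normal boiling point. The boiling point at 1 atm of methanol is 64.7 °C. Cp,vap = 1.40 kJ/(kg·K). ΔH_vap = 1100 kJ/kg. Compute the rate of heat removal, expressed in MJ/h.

Q_c = 22200 MJ/h

vapour 167→64.7 °C: -143.22 kJ/kg
condensation at 64.7 °C: -1100 kJ/kg
Δh = -143.22 + -1100 = -1243.2 kJ/kg
Q = ṁ·Δh = 4.965 kg/s × -1243.2 kJ/kg = -6172.6 kJ/s
|Q| = 6172.6 kW = 22221 MJ/h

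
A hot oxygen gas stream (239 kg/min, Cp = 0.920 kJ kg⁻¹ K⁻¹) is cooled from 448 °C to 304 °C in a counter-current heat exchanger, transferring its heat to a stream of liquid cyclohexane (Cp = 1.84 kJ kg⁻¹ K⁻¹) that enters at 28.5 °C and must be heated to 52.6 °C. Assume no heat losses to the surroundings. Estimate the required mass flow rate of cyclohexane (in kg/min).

Heat released by hot stream: Q = 239 × 0.920 × (448 − 304) = 31663 kJ/min
Energy balance on cold side (adiabatic exchanger): Q = ṁ_c·Cp_c·(T_c,out − T_c,in)
ṁ_c = 31663 / [1.84 × (52.6 − 28.5)] = 714.02 kg/min

ṁ_c = 714 kg/min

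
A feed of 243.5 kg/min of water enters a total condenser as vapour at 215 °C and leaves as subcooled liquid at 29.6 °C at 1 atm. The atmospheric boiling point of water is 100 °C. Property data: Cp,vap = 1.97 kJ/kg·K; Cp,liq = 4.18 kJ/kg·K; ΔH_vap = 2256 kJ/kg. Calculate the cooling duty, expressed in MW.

Q_c = 11.3 MW

vapour 215→100 °C: -226.55 kJ/kg
condensation at 100 °C: -2256 kJ/kg
liquid 100→29.6 °C: -294.27 kJ/kg
Δh = -226.55 + -2256 + -294.27 = -2776.8 kJ/kg
Q = ṁ·Δh = 243.5 kg/min × -2776.8 kJ/kg = -676160 kJ/min
|Q| = 11269 kW = 11.269 MW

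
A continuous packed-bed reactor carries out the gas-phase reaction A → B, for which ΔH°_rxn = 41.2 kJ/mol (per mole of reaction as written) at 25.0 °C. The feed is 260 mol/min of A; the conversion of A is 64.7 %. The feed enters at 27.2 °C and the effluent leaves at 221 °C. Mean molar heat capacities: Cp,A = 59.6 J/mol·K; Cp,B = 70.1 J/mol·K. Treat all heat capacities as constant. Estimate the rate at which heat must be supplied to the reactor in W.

Extent of reaction ξ = 0.647 × 260 = 168.22 mol/min
Reaction term: ξ·ΔH°_rxn = 168.22 × 41.2 = 6930.7 kJ/min
Sensible, feed 27.2→25 °C: -34.091 kJ/min
Outlet flows (mol/min): A 91.78, B 168.22
Sensible, products 25→221 °C: 3383.4 kJ/min
Q = ΔH = 10280 kJ/min = 171.33 kW
Heat supplied = 171330 W

Q_in = 171000 W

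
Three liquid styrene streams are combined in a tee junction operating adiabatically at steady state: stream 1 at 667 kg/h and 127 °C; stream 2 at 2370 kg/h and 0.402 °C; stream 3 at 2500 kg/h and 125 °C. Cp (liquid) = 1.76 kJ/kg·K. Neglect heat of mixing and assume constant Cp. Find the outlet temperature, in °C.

T_out = 71.9 °C

No heat crosses the boundary, so H_out = H_in.
Σ ṁᵢCp,ᵢTᵢ = 667×1.76×127 + 2370×1.76×0.402 + 2500×1.76×125 = 700760
Σ ṁᵢCp,ᵢ = 667×1.76 + 2370×1.76 + 2500×1.76 = 9745.1
T_out = 700760 / 9745.1 = 71.909 °C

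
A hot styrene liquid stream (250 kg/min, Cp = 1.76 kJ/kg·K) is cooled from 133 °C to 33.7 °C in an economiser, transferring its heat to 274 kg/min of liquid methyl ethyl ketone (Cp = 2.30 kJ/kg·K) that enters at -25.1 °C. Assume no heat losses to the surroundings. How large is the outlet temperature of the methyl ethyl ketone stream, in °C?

T_c,out = 44.2 °C

Heat released by hot stream: Q = 250 × 1.76 × (133 − 33.7) = 43692 kJ/min
Energy balance on cold side (adiabatic exchanger): Q = ṁ_c·Cp_c·(T_c,out − T_c,in)
T_c,out = -25.1 + 43692/(274 × 2.30) = 44.23 °C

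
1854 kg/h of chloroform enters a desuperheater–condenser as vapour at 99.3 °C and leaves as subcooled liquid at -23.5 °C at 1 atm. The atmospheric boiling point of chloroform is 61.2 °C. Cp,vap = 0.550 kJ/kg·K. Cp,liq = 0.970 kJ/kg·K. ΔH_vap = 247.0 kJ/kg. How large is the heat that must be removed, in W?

Q_c = 180000 W

vapour 99.3→61.2 °C: -20.955 kJ/kg
condensation at 61.2 °C: -247 kJ/kg
liquid 61.2→-23.5 °C: -82.159 kJ/kg
Δh = -20.955 + -247 + -82.159 = -350.11 kJ/kg
Q = ṁ·Δh = 1854 kg/h × -350.11 kJ/kg = -649110 kJ/h
|Q| = 180.31 kW = 180310 W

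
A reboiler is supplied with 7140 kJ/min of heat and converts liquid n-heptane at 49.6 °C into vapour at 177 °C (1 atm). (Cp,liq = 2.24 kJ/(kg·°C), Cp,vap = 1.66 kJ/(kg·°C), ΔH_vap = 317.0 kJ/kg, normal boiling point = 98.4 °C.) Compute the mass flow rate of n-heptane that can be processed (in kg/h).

ṁ = 769 kg/h

Δh = 2.24×(98.4−49.6) + 317.0 + 1.66×(177−98.4) = 556.79 kJ/kg
Q = 7140 kJ/min = 119 kJ/s = 428400 kJ/h
ṁ = Q/Δh = 428400 / 556.79 = 769.41 kg/h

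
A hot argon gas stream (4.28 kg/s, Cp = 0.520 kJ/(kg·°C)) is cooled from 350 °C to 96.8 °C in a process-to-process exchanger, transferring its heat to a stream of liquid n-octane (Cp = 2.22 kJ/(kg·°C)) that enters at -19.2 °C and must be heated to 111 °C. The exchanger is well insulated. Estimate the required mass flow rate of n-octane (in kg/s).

ṁ_c = 1.95 kg/s

Heat released by hot stream: Q = 4.28 × 0.520 × (350 − 96.8) = 563.52 kJ/s
Energy balance on cold side (adiabatic exchanger): Q = ṁ_c·Cp_c·(T_c,out − T_c,in)
ṁ_c = 563.52 / [2.22 × (111 − -19.2)] = 1.9496 kg/s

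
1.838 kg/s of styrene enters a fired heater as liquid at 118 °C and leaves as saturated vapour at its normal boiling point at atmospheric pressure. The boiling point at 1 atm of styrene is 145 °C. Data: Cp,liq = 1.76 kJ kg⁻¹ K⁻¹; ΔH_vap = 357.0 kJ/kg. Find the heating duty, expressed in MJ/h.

liquid 118→145 °C: 47.52 kJ/kg
vaporisation at 145 °C: 357 kJ/kg
Δh = 47.52 + 357 = 404.52 kJ/kg
Q = ṁ·Δh = 1.838 kg/s × 404.52 kJ/kg = 743.51 kJ/s
|Q| = 743.51 kW = 2676.6 MJ/h

Q = 2680 MJ/h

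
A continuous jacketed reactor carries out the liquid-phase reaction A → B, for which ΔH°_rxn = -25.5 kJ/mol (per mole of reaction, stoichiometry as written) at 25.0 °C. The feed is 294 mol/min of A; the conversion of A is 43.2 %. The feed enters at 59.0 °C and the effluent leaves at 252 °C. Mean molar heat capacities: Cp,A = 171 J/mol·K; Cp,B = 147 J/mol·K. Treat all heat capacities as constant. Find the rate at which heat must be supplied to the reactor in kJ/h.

Q_in = 346000 kJ/h

Extent of reaction ξ = 0.432 × 294 = 127.01 mol/min
Reaction term: ξ·ΔH°_rxn = 127.01 × -25.5 = -3238.7 kJ/min
Sensible, feed 59.0→25 °C: -1709.3 kJ/min
Outlet flows (mol/min): A 166.99, B 127.01
Sensible, products 25→252 °C: 10720 kJ/min
Q = ΔH = 5772.2 kJ/min = 96.204 kW
Heat supplied = 346330 kJ/h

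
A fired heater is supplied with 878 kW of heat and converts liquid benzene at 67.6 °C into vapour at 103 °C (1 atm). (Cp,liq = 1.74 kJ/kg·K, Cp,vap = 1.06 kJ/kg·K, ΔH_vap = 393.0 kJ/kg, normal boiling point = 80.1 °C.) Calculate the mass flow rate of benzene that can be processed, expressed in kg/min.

Δh = 1.74×(80.1−67.6) + 393.0 + 1.06×(103−80.1) = 439.02 kJ/kg
Q = 878 kW = 878 kJ/s = 52680 kJ/min
ṁ = Q/Δh = 52680 / 439.02 = 119.99 kg/min

ṁ = 120 kg/min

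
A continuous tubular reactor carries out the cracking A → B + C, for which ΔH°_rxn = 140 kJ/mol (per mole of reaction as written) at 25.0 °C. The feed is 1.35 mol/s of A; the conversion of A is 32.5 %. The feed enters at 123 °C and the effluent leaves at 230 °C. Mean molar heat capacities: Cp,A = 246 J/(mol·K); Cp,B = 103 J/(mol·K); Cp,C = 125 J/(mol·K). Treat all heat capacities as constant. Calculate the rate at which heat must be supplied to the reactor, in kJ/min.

Q_in = 5720 kJ/min

Extent of reaction ξ = 0.325 × 1.35 = 0.43875 mol/s
Reaction term: ξ·ΔH°_rxn = 0.43875 × 140 = 61.425 kJ/s
Sensible, feed 123→25 °C: -32.546 kJ/s
Outlet flows (mol/s): A 0.91125, B 0.43875, C 0.43875
Sensible, products 25→230 °C: 66.462 kJ/s
Q = ΔH = 95.341 kJ/s = 95.341 kW
Heat supplied = 5720.4 kJ/min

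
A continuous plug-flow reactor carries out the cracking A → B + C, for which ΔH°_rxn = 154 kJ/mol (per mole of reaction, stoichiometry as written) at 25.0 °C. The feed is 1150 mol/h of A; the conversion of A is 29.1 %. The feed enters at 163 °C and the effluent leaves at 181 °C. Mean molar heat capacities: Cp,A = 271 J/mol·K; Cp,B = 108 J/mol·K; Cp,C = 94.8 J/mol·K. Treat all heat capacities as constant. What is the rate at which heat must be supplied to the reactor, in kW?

Q_in = 14.9 kW

Extent of reaction ξ = 0.291 × 1150 = 334.65 mol/h
Reaction term: ξ·ΔH°_rxn = 334.65 × 154 = 51536 kJ/h
Sensible, feed 163→25 °C: -43008 kJ/h
Outlet flows (mol/h): A 815.35, B 334.65, C 334.65
Sensible, products 25→181 °C: 45057 kJ/h
Q = ΔH = 53585 kJ/h = 14.885 kW
Heat supplied = 14.885 kW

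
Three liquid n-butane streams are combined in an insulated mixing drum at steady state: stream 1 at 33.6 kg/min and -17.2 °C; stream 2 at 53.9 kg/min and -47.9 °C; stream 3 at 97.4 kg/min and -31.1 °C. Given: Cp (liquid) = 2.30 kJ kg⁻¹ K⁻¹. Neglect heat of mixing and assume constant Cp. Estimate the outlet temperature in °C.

T_out = -33.5 °C

No heat crosses the boundary, so H_out = H_in.
T_out = Σ ṁᵢCp,ᵢTᵢ / Σ ṁᵢCp,ᵢ
      = -14234 / 425.27 = -33.471 °C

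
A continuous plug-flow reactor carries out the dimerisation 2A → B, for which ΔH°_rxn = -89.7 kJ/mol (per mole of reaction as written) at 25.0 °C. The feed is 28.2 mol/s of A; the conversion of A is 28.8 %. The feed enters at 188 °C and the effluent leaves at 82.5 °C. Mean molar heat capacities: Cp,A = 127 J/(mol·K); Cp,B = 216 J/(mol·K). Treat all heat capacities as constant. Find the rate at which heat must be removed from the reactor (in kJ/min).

Q_out = 45100 kJ/min

Extent of reaction ξ = 0.288 × 28.2 / 2 = 4.0608 mol/s
Reaction term: ξ·ΔH°_rxn = 4.0608 × -89.7 = -364.25 kJ/s
Sensible, feed 188→25 °C: -583.77 kJ/s
Outlet flows (mol/s): A 20.078, B 4.0608
Sensible, products 25→82.5 °C: 197.06 kJ/s
Q = ΔH = -750.96 kJ/s = -750.96 kW
Heat removed = 45058 kJ/min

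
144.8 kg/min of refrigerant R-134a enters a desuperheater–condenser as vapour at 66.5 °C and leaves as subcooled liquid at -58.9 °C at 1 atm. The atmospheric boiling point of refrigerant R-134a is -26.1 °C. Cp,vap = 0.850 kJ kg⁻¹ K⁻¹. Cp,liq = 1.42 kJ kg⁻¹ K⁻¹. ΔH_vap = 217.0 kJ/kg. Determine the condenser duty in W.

vapour 66.5→-26.1 °C: -78.71 kJ/kg
condensation at -26.1 °C: -217 kJ/kg
liquid -26.1→-58.9 °C: -46.576 kJ/kg
Δh = -78.71 + -217 + -46.576 = -342.29 kJ/kg
Q = ṁ·Δh = 144.8 kg/min × -342.29 kJ/kg = -49563 kJ/min
|Q| = 826.05 kW = 826050 W

Q_c = 826000 W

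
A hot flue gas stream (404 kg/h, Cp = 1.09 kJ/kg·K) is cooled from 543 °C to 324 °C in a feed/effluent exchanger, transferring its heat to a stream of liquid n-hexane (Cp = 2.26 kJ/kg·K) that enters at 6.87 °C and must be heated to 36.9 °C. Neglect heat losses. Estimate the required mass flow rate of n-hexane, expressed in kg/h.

Heat released by hot stream: Q = 404 × 1.09 × (543 − 324) = 96439 kJ/h
Energy balance on cold side (adiabatic exchanger): Q = ṁ_c·Cp_c·(T_c,out − T_c,in)
ṁ_c = 96439 / [2.26 × (36.9 − 6.87)] = 1421 kg/h

ṁ_c = 1420 kg/h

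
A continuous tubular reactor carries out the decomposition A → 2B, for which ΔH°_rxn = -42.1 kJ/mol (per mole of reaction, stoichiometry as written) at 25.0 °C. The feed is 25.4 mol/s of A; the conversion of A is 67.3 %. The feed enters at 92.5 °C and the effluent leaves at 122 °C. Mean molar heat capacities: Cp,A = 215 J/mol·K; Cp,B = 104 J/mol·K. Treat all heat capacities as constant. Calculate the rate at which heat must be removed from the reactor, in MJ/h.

Q_out = 2050 MJ/h

Extent of reaction ξ = 0.673 × 25.4 = 17.094 mol/s
Reaction term: ξ·ΔH°_rxn = 17.094 × -42.1 = -719.67 kJ/s
Sensible, feed 92.5→25 °C: -368.62 kJ/s
Outlet flows (mol/s): A 8.3058, B 34.188
Sensible, products 25→122 °C: 518.11 kJ/s
Q = ΔH = -570.17 kJ/s = -570.17 kW
Heat removed = 2052.6 MJ/h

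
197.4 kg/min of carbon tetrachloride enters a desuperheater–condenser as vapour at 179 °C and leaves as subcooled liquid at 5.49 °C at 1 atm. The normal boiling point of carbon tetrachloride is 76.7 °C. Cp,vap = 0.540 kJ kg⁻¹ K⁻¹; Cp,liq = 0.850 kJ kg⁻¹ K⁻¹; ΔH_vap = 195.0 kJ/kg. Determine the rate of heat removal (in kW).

vapour 179→76.7 °C: -55.242 kJ/kg
condensation at 76.7 °C: -195 kJ/kg
liquid 76.7→5.49 °C: -60.529 kJ/kg
Δh = -55.242 + -195 + -60.529 = -310.77 kJ/kg
Q = ṁ·Δh = 197.4 kg/min × -310.77 kJ/kg = -61346 kJ/min
|Q| = 1022.4 kW

Q_c = 1020 kW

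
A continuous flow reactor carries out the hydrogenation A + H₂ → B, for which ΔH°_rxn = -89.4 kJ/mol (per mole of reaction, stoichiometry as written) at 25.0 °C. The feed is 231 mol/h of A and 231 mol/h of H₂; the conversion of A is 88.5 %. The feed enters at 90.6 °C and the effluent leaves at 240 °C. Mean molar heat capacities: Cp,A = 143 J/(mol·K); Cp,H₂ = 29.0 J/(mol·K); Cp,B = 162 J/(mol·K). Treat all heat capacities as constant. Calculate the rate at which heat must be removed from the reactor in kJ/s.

Q_out = 3.55 kJ/s

Extent of reaction ξ = 0.885 × 231 = 204.44 mol/h
Reaction term: ξ·ΔH°_rxn = 204.44 × -89.4 = -18276 kJ/h
Sensible, feed 90.6→25 °C: -2606.4 kJ/h
Outlet flows (mol/h): A 26.565, H₂ 26.565, B 204.44
Sensible, products 25→240 °C: 8102.8 kJ/h
Q = ΔH = -12780 kJ/h = -3.55 kW
Heat removed = 3.55 kJ/s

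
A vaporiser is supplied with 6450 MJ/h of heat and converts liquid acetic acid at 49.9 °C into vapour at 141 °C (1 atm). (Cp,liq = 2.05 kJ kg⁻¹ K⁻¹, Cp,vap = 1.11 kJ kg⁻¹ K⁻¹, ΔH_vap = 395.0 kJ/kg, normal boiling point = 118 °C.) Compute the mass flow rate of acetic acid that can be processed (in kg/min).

ṁ = 192 kg/min

Δh = 2.05×(118−49.9) + 395.0 + 1.11×(141−118) = 560.13 kJ/kg
Q = 6450 MJ/h = 1791.7 kJ/s = 107500 kJ/min
ṁ = Q/Δh = 107500 / 560.13 = 191.92 kg/min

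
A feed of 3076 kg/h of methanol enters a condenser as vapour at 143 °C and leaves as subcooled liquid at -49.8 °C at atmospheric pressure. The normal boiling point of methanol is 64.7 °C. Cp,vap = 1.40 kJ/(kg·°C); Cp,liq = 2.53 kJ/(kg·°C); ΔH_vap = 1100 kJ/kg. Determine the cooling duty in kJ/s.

Q_c = 1280 kJ/s

vapour 143→64.7 °C: -109.62 kJ/kg
condensation at 64.7 °C: -1100 kJ/kg
liquid 64.7→-49.8 °C: -289.69 kJ/kg
Δh = -109.62 + -1100 + -289.69 = -1499.3 kJ/kg
Q = ṁ·Δh = 3076 kg/h × -1499.3 kJ/kg = -4.6119e+06 kJ/h
|Q| = 1281.1 kW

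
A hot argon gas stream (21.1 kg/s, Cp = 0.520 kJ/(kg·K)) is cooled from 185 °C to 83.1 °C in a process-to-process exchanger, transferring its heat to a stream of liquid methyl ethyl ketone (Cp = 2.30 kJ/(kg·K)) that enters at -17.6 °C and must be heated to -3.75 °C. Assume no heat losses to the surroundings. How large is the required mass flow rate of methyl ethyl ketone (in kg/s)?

ṁ_c = 35.1 kg/s

Heat released by hot stream: Q = 21.1 × 0.520 × (185 − 83.1) = 1118 kJ/s
Energy balance on cold side (adiabatic exchanger): Q = ṁ_c·Cp_c·(T_c,out − T_c,in)
ṁ_c = 1118 / [2.30 × (-3.75 − -17.6)] = 35.098 kg/s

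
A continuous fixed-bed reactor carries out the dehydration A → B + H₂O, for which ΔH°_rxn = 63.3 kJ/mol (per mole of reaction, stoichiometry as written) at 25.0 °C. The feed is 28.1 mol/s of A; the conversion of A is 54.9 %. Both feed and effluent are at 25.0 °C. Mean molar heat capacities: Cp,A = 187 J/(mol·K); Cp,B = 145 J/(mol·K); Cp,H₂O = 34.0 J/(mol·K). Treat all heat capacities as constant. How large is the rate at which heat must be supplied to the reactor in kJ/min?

Extent of reaction ξ = 0.549 × 28.1 = 15.427 mol/s
Reaction term: ξ·ΔH°_rxn = 15.427 × 63.3 = 976.52 kJ/s
Q = ΔH = 976.52 kJ/s = 976.52 kW
Heat supplied = 58591 kJ/min

Q_in = 58600 kJ/min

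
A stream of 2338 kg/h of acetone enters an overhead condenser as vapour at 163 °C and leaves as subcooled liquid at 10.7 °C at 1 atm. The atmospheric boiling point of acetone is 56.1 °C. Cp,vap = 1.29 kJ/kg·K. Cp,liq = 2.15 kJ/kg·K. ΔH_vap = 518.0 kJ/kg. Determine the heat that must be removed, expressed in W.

Q_c = 489000 W

vapour 163→56.1 °C: -137.9 kJ/kg
condensation at 56.1 °C: -518 kJ/kg
liquid 56.1→10.7 °C: -97.61 kJ/kg
Δh = -137.9 + -518 + -97.61 = -753.51 kJ/kg
Q = ṁ·Δh = 2338 kg/h × -753.51 kJ/kg = -1.7617e+06 kJ/h
|Q| = 489.36 kW = 489360 W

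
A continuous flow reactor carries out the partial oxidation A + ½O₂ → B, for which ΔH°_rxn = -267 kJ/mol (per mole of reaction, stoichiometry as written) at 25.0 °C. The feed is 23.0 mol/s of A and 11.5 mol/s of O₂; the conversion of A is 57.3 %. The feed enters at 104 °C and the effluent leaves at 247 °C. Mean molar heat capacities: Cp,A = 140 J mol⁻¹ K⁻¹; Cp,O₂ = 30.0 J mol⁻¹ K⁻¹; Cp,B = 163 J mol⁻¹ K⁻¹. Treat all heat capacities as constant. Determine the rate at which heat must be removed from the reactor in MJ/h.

Q_out = 10700 MJ/h

Extent of reaction ξ = 0.573 × 23.0 = 13.179 mol/s
Reaction term: ξ·ΔH°_rxn = 13.179 × -267 = -3518.8 kJ/s
Sensible, feed 104→25 °C: -281.63 kJ/s
Outlet flows (mol/s): A 9.821, O₂ 4.9105, B 13.179
Sensible, products 25→247 °C: 814.84 kJ/s
Q = ΔH = -2985.6 kJ/s = -2985.6 kW
Heat removed = 10748 MJ/h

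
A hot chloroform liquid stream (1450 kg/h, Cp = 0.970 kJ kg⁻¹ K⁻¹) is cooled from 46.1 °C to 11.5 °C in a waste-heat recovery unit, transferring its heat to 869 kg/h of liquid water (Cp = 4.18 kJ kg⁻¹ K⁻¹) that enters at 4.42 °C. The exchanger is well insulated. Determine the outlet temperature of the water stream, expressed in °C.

Heat released by hot stream: Q = 1450 × 0.970 × (46.1 − 11.5) = 48665 kJ/h
Energy balance on cold side (adiabatic exchanger): Q = ṁ_c·Cp_c·(T_c,out − T_c,in)
T_c,out = 4.42 + 48665/(869 × 4.18) = 17.817 °C

T_c,out = 17.8 °C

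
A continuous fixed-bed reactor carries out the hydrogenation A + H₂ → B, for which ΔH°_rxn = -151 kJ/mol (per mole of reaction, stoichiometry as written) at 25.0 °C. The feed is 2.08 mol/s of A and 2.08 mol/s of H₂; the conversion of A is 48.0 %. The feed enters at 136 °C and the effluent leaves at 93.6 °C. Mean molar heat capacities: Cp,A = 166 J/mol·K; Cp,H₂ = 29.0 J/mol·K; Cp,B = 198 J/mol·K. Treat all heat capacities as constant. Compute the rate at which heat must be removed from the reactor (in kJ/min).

Extent of reaction ξ = 0.480 × 2.08 = 0.9984 mol/s
Reaction term: ξ·ΔH°_rxn = 0.9984 × -151 = -150.76 kJ/s
Sensible, feed 136→25 °C: -45.022 kJ/s
Outlet flows (mol/s): A 1.0816, H₂ 1.0816, B 0.9984
Sensible, products 25→93.6 °C: 28.03 kJ/s
Q = ΔH = -167.75 kJ/s = -167.75 kW
Heat removed = 10065 kJ/min

Q_out = 10100 kJ/min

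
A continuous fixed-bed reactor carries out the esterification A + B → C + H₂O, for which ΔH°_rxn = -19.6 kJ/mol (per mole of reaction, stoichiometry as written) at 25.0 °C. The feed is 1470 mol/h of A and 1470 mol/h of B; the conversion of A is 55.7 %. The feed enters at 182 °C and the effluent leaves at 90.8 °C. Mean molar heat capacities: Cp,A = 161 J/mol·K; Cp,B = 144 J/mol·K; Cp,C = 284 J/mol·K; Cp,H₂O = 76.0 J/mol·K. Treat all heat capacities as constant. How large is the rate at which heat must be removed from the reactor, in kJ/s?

Q_out = 15.0 kJ/s

Extent of reaction ξ = 0.557 × 1470 = 818.79 mol/h
Reaction term: ξ·ΔH°_rxn = 818.79 × -19.6 = -16048 kJ/h
Sensible, feed 182→25 °C: -70391 kJ/h
Outlet flows (mol/h): A 651.21, B 651.21, C 818.79, H₂O 818.79
Sensible, products 25→90.8 °C: 32465 kJ/h
Q = ΔH = -53975 kJ/h = -14.993 kW
Heat removed = 14.993 kJ/s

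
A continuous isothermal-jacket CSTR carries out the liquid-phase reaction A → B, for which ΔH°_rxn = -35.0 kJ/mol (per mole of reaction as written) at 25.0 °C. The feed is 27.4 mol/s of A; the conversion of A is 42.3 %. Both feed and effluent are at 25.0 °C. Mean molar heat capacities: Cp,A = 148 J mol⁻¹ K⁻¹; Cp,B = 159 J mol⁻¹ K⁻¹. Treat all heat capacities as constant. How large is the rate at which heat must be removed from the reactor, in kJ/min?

Q_out = 24300 kJ/min

Extent of reaction ξ = 0.423 × 27.4 = 11.59 mol/s
Reaction term: ξ·ΔH°_rxn = 11.59 × -35.0 = -405.66 kJ/s
Q = ΔH = -405.66 kJ/s = -405.66 kW
Heat removed = 24339 kJ/min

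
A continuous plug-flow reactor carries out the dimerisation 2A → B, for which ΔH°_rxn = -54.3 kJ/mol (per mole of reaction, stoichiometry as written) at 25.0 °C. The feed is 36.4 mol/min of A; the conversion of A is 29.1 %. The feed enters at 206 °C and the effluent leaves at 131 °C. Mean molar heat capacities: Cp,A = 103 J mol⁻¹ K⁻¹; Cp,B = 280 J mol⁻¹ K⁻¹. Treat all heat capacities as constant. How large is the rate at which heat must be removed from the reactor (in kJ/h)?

Extent of reaction ξ = 0.291 × 36.4 / 2 = 5.2962 mol/min
Reaction term: ξ·ΔH°_rxn = 5.2962 × -54.3 = -287.58 kJ/min
Sensible, feed 206→25 °C: -678.61 kJ/min
Outlet flows (mol/min): A 25.808, B 5.2962
Sensible, products 25→131 °C: 438.96 kJ/min
Q = ΔH = -527.23 kJ/min = -8.7872 kW
Heat removed = 31634 kJ/h

Q_out = 31600 kJ/h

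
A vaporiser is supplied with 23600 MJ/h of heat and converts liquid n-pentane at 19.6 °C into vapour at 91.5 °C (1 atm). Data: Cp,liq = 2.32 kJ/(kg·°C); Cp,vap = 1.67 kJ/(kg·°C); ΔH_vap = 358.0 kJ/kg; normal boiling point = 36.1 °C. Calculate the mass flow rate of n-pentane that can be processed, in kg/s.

Δh = 2.32×(36.1−19.6) + 358.0 + 1.67×(91.5−36.1) = 488.8 kJ/kg
Q = 23600 MJ/h = 6555.6 kJ/s = 6555.6 kJ/s
ṁ = Q/Δh = 6555.6 / 488.8 = 13.412 kg/s

ṁ = 13.4 kg/s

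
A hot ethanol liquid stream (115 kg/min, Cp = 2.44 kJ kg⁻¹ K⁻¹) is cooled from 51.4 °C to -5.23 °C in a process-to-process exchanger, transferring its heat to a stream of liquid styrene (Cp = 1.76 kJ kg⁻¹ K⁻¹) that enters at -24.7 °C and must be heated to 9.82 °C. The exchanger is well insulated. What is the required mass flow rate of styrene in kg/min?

Heat released by hot stream: Q = 115 × 2.44 × (51.4 − -5.23) = 15890 kJ/min
Energy balance on cold side (adiabatic exchanger): Q = ṁ_c·Cp_c·(T_c,out − T_c,in)
ṁ_c = 15890 / [1.76 × (9.82 − -24.7)] = 261.55 kg/min

ṁ_c = 262 kg/min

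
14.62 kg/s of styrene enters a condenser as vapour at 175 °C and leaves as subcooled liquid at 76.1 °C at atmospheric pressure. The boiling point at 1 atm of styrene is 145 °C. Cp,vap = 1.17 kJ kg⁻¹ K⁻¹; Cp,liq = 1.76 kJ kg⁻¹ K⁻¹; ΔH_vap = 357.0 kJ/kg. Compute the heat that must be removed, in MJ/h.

vapour 175→145 °C: -35.1 kJ/kg
condensation at 145 °C: -357 kJ/kg
liquid 145→76.1 °C: -121.26 kJ/kg
Δh = -35.1 + -357 + -121.26 = -513.36 kJ/kg
Q = ṁ·Δh = 14.62 kg/s × -513.36 kJ/kg = -7505.4 kJ/s
|Q| = 7505.4 kW = 27019 MJ/h

Q_c = 27000 MJ/h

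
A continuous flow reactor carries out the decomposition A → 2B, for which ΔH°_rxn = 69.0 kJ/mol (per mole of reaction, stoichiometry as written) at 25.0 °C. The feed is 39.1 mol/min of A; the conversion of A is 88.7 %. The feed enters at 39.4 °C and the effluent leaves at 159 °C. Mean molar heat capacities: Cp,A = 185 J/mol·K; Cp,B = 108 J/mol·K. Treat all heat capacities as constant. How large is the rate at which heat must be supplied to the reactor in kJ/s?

Q_in = 56.7 kJ/s

Extent of reaction ξ = 0.887 × 39.1 = 34.682 mol/min
Reaction term: ξ·ΔH°_rxn = 34.682 × 69.0 = 2393 kJ/min
Sensible, feed 39.4→25 °C: -104.16 kJ/min
Outlet flows (mol/min): A 4.4183, B 69.363
Sensible, products 25→159 °C: 1113.4 kJ/min
Q = ΔH = 3402.2 kJ/min = 56.704 kW
Heat supplied = 56.704 kJ/s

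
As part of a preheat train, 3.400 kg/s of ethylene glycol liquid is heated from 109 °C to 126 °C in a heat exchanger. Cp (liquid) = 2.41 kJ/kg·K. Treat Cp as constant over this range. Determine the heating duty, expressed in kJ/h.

Q = 501000 kJ/h

Q = ṁ·Cp·ΔT = 3.400 × 2.41 × (126 − 109) = 139.3 kJ/s
Heating duty = 501470 kJ/h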